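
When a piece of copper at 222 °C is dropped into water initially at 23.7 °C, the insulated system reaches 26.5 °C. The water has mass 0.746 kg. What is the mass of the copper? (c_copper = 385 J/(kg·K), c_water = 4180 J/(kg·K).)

m ≈ 0.116 kg

|Q_copper| = |Q_water|:
m·385·(222 − 26.5) = 0.746·4180·(26.5 − 23.7)
75268 m = 8731.2  ⇒  m ≈ 0.116 kg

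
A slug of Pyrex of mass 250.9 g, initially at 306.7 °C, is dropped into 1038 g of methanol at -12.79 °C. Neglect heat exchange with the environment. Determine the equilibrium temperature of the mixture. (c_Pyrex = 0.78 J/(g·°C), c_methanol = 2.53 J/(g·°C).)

T_f is the heat-capacity-weighted average of the initial temperatures:
T_f = (195.7·306.7 + 2626.1·(-12.79)) / (195.7 + 2626.1)
    = 26433 / 2821.8 ≈ 9.37 °C

T_f ≈ 9.4 °C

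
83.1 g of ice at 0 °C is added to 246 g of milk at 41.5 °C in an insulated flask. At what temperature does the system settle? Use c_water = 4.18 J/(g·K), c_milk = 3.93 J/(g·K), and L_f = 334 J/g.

T_f ≈ 9.4 °C

Let T be the final temperature. ΣQ_i = 0:
melt ice: 83.1·334 = 27755; warm the meltwater: 347.36 T; milk cools: 246·3.93·(T − 41.5) = 966.78(T − 41.5)
1314.1 T = 40121 − 27755 = 12366
T ≈ 9.41 °C. Since T > 0 °C, the all-ice-melts assumption holds.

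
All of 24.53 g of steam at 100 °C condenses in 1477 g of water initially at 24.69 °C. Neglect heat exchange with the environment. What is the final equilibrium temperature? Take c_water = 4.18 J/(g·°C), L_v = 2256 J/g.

Conservation of energy gives ΣQ = 0:
steam→water at 100 °C releases m L_v = 24.53×2256 = 55340
  condensate cools 100→T: 24.53×4.18×(T − 100) = 102.54(T − 100)
  water warms: 1477×4.18×(T − 24.69) = 6173.9(T − 24.69)
6276.4 T = 55340 + 10254 + 152433 = 218026
T ≈ 34.74 °C, under the boiling point, so the assumption holds.

T_f ≈ 34.7 °C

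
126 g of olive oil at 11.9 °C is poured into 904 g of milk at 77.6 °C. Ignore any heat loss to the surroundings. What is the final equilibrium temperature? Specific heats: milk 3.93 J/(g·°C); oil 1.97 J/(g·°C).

T_f ≈ 73.3 °C

Heat gained plus heat lost sum to zero:
904·3.93·(T − 77.6) + 126·1.97·(T − 11.9) = 0
3800.9 T = 278645
T ≈ 73.31 °C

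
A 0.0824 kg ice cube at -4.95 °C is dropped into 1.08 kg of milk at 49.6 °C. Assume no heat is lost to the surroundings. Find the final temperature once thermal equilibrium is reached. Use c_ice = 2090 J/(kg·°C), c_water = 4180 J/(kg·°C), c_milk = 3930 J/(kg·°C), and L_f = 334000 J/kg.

Energy conservation, ΣQ = 0:
ice -4.95→0 °C: 0.0824×2090×4.95 = 852.47; melt ice: 0.0824×334000 = 27522; meltwater 0→T: 0.0824×4180×T = 344.43 T; milk cools: 1.08×3930×(T − 49.6) = 4244.4(T − 49.6)
4588.8 T = 210522 − 28374 = 182148
T ≈ 39.69 °C — above 0 °C, consistent with complete melting.

T_f ≈ 39.7 °C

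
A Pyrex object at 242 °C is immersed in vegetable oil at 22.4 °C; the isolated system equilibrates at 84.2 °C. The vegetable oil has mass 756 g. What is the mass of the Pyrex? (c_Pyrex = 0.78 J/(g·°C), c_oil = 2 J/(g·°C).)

m ≈ 759 g

|Q_Pyrex| = |Q_oil|:
m·0.78·(242 − 84.2) = 756·2·(84.2 − 22.4)
123.08 m = 93442  ⇒  m ≈ 759.2 g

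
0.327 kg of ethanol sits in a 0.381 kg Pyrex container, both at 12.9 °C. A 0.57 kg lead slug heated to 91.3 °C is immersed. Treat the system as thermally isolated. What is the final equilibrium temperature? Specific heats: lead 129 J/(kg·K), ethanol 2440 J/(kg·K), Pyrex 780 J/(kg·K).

Energy conservation, ΣQ = 0:
0.57·129·(T − 91.3) + 0.327·2440·(T − 12.9) + 0.381·780·(T − 12.9) = 0
73.53(T − 91.3) + 797.88(T − 12.9) + 297.18(T − 12.9) = 0
(73.53 + 797.88 + 297.18) T = 73.53·91.3 + 797.88·12.9 + 297.18·12.9
T ≈ 17.83 °C

T_f ≈ 17.8 °C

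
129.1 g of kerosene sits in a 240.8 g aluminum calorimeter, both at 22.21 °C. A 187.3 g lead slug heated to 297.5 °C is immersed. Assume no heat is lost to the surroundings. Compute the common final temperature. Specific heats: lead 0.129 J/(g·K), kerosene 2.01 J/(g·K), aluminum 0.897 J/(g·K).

T_f ≈ 35.5 °C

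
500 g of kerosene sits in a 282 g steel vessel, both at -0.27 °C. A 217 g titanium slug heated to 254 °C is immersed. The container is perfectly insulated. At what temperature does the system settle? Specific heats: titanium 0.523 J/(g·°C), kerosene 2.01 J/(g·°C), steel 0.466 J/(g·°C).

With ΣQ=0 the equilibrium temperature is the m·c-weighted mean:
T_f = (113.49×254 + 1005×(-0.27) + 131.41×(-0.27)) / (113.49 + 1005 + 131.41)
    = 28520 / 1249.9 ≈ 22.82 °C

T_f ≈ 22.8 °C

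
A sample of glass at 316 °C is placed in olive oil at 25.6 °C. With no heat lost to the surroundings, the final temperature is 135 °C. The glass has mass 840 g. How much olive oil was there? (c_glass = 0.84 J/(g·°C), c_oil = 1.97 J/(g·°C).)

m ≈ 593 g

Heat lost by the glass = heat gained by the oil:
840·0.84·(316 − 135) = m·1.97·(135 − 25.6)
215.52 m = 127714  ⇒  m ≈ 592.6 g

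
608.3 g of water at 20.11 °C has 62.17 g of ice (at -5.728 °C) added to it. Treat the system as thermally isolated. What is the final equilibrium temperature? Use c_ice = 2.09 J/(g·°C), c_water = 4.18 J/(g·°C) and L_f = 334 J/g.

T_f ≈ 10.6 °C

Net heat exchanged in the isolated system is zero:
ice -5.728→0 °C: 62.17×2.09×5.728 = 744.27; melt ice: 62.17×334 = 20765; meltwater 0→T: 62.17×4.18×T = 259.87 T; water: 2542.7(T − 20.11)
2802.6 T = 51134 − 21509 = 29625
T ≈ 10.57 °C — above 0 °C, consistent with complete melting.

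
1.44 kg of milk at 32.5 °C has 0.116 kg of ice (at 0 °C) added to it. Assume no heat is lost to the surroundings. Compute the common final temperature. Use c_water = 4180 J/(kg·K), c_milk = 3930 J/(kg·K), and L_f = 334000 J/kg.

T_f ≈ 23.6 °C

Let T be the final temperature. ΣQ_i = 0:
latent heat to melt: 0.116·334000 = 38744
  warm the meltwater: 484.88 T
  milk: 5659.2(T − 32.5)
6144.1 T = 183924 − 38744 = 145180
T ≈ 23.63 °C. Since T > 0 °C, the all-ice-melts assumption holds.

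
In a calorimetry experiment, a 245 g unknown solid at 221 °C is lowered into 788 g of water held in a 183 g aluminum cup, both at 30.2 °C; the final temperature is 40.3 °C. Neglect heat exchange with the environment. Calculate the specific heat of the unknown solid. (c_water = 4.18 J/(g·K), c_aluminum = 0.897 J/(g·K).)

Energy conservation, ΣQ = 0:
245·c·(40.3 − 221) + 788·4.18·(40.3 − 30.2) + 183·0.897·(40.3 − 30.2) = 0
-44272 c = -34926
c = -34926/-44272 ≈ 0.7889 J/(g·K)

c ≈ 0.789 J/(g·K)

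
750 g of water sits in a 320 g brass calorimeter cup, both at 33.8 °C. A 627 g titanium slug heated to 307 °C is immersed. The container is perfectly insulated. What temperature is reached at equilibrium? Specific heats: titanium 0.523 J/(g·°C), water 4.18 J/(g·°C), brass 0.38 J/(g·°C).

T_f ≈ 58.8 °C

Conservation of energy gives ΣQ = 0:
627·0.523·(T − 307) + 750·4.18·(T − 33.8) + 320·0.38·(T − 33.8) = 0
327.92(T − 307) + 3135(T − 33.8) + 121.6(T − 33.8) = 0
(327.92 + 3135 + 121.6) T = 327.92·307 + 3135·33.8 + 121.6·33.8
T = 210745/3584.5 ≈ 58.79 °C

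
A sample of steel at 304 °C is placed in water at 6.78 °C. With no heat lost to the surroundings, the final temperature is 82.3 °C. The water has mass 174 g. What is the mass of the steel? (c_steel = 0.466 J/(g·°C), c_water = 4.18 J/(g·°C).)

m ≈ 532 g

|Q_steel| = |Q_water|:
m×0.466×(304 − 82.3) = 174×4.18×(82.3 − 6.78)
103.31 m = 54927  ⇒  m ≈ 531.7 g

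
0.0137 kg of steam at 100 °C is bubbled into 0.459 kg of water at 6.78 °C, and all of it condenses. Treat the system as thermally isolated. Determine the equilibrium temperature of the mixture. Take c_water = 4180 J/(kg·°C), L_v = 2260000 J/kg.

T_f ≈ 25.2 °C

Sum of m c ΔT and latent-heat terms is zero:
latent heat released on condensation: 0.0137×2260000 = 30962
  condensed water 100 °C→T: 57.27(T − 100)
  original water: 1918.6(T − 6.78)
1975.9 T = 30962 + 5726.6 + 13008 = 49697
T ≈ 25.15 °C, under the boiling point, so the assumption holds.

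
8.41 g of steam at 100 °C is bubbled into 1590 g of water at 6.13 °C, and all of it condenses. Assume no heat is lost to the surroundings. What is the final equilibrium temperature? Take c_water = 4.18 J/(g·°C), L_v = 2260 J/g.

Sum of m c ΔT and latent-heat terms is zero:
steam→water at 100 °C releases m L_v = 8.41·2260 = 19007
  condensate cools 100→T: 8.41·4.18·(T − 100) = 35.15(T − 100)
  original water: 6646.2(T − 6.13)
6681.4 T = 19007 + 3515.4 + 40741 = 63263
T ≈ 9.47 °C — below 100 °C, confirming all the steam condensed.

T_f ≈ 9.5 °C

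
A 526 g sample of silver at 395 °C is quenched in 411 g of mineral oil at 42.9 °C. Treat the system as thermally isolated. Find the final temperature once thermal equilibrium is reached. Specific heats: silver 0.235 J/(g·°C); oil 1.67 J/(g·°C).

Set heat shed by the hot body equal to heat absorbed by the cold body:
526*0.235*(395 − T) = 411*1.67*(T − 42.9)
123.61(395 − T) = 686.37(T − 42.9)
809.98 T = 78271  ⇒  T ≈ 96.63 °C

T_f ≈ 96.6 °C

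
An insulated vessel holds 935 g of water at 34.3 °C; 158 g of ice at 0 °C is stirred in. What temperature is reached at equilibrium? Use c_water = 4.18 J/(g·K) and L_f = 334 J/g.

Conservation of energy gives ΣQ = 0:
melt ice: 158·334 = 52772
  warm the meltwater: 660.44 T
  water: 3908.3(T − 34.3)
4568.7 T = 134055 − 52772 = 81283
T ≈ 17.79 °C — above 0 °C, consistent with complete melting.

T_f ≈ 17.8 °C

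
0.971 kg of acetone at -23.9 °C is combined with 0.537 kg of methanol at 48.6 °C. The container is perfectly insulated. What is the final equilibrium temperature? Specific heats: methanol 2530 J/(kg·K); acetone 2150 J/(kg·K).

T_f ≈ 4.7 °C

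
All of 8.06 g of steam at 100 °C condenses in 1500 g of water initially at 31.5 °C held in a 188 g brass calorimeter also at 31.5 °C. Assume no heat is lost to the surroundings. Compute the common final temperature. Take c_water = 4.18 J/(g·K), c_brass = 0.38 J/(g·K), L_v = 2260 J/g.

Setting the total heat transfer to zero:
condense steam: −8.06·2260 = −18216; condensate cools 100→T: 8.06·4.18·(T − 100) = 33.69(T − 100); original water: 6270(T − 31.5); cup: 71.44(T − 31.5)
6375.1 T = 18216 + 3369.1 + 199755 = 221340
T ≈ 34.72 °C (< 100 °C, so full condensation is consistent).

T_f ≈ 34.7 °C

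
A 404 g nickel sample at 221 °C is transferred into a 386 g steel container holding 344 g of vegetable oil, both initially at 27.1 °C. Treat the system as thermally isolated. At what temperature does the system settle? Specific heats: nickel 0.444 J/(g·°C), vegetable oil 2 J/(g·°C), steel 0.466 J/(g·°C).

T_f ≈ 60.3 °C

T_f is the heat-capacity-weighted average of the initial temperatures:
T_f = (179.38·221 + 688·27.1 + 179.88·27.1) / (179.38 + 688 + 179.88)
    = 63162 / 1047.3 ≈ 60.31 °C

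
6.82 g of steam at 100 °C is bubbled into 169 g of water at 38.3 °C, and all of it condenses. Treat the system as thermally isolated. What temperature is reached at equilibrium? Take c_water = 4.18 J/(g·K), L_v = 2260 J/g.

T_f ≈ 61.7 °C

Net heat exchanged in the isolated system is zero:
steam→water at 100 °C releases m L_v = 6.82×2260 = 15413
  condensed water 100 °C→T: 28.51(T − 100)
  water warms: 169×4.18×(T − 38.3) = 706.42(T − 38.3)
734.93 T = 15413 + 2850.8 + 27056 = 45320
T ≈ 61.67 °C, under the boiling point, so the assumption holds.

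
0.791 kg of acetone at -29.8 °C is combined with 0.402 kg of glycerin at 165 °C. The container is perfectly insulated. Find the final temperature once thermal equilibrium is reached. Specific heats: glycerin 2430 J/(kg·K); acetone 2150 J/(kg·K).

T_f ≈ 41.3 °C

T_f = Σ m_i c_i T_i / Σ m_i c_i:
T_f = (976.86*165 + 1700.7*(-29.8)) / (976.86 + 1700.7)
    = 110503 / 2677.5 ≈ 41.27 °C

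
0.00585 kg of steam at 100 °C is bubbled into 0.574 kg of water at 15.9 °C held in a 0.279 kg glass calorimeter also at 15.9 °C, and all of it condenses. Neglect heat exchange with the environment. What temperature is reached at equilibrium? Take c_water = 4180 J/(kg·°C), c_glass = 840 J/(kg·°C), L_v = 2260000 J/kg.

Conservation of energy gives ΣQ = 0:
condense steam: −0.00585×2260000 = −13221; condensate cools 100→T: 0.00585×4180×(T − 100) = 24.45(T − 100); original water: 2399.3(T − 15.9); glass cup: 0.279×840×(T − 15.9) = 234.36(T − 15.9)
2658.1 T = 13221 + 2445.3 + 41876 = 57542
T ≈ 21.65 °C — below 100 °C, confirming all the steam condensed.

T_f ≈ 21.6 °C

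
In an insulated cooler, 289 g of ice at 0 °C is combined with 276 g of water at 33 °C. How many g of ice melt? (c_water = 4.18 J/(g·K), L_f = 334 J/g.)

Cooling the water to 0 °C releases 276×4.18×33 = 38071 J.
To melt every bit of ice: 289×334 = 96526 J.
That's not enough to melt it all — equilibrium is at 0 °C with ice remaining.
Mass melted = 38071/334 ≈ 114 g.

m_melted ≈ 114 g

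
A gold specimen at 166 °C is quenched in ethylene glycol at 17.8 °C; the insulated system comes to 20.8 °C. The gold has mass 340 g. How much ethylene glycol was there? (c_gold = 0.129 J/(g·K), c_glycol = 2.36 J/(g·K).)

|Q_gold| = |Q_glycol|:
340·0.129·(166 − 20.8) = m·2.36·(20.8 − 17.8)
7.08 m = 6368.5  ⇒  m ≈ 899.5 g

m ≈ 900 g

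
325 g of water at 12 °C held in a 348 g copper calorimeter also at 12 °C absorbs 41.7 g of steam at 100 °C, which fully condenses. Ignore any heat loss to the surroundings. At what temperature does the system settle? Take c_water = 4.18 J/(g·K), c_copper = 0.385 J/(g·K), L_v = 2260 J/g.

T_f ≈ 77.7 °C

Taking heat into each body as positive, Σ m c ΔT = 0:
latent heat released on condensation: 41.7·2260 = 94242
  condensate cools 100→T: 41.7·4.18·(T − 100) = 174.31(T − 100)
  water warms: 325·4.18·(T − 12) = 1358.5(T − 12)
  cup: 133.98(T − 12)
1666.8 T = 94242 + 17431 + 17910 = 129582
T ≈ 77.74 °C, under the boiling point, so the assumption holds.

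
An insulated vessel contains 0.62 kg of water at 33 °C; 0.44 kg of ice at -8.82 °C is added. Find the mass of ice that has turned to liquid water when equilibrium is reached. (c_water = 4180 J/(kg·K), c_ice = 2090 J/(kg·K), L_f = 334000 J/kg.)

m_melted ≈ 0.232 kg

Heat available from the water dropping to 0 °C: 0.62·4180·33 = 85523 J.
Warming the ice to 0 °C takes 0.44·2090·8.82 = 8110.9 J, leaving 77412 J for melting.
To melt every bit of ice: 0.44·334000 = 146960 J.
That's not enough to melt it all — equilibrium is at 0 °C with ice remaining.
m_melt = 77412 / L_f = 0.2318 kg.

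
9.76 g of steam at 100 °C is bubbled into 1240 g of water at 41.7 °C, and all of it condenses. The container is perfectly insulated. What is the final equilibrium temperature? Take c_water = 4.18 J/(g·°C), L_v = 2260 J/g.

Sum of m c ΔT and latent-heat terms is zero:
condense steam: −9.76×2260 = −22058
  condensate cools 100→T: 9.76×4.18×(T − 100) = 40.8(T − 100)
  water warms: 1240×4.18×(T − 41.7) = 5183.2(T − 41.7)
5224 T = 22058 + 4079.7 + 216139 = 242277
T ≈ 46.38 °C (< 100 °C, so full condensation is consistent).

T_f ≈ 46.4 °C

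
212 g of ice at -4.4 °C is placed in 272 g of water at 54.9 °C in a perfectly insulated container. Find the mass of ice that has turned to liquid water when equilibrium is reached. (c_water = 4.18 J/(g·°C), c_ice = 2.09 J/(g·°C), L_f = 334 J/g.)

Heat available from the water dropping to 0 °C: 272×4.18×54.9 = 62419 J.
Warming the ice to 0 °C takes 212×2.09×4.4 = 1949.6 J, leaving 60470 J for melting.
Melting all 212 g of ice would need 212×334 = 70808 J.
60470 J < 70808 J, so only part of the ice melts and the system sits at 0 °C.
m_melt = 60470 / L_f = 181 g.

m_melted ≈ 181 g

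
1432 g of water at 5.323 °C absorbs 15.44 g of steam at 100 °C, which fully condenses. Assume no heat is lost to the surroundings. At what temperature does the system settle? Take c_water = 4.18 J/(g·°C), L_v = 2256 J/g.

Let T be the final temperature. ΣQ_i = 0:
condense steam: −15.44×2256 = −34833
  condensate cools 100→T: 15.44×4.18×(T − 100) = 64.54(T − 100)
  original water: 5985.8(T − 5.323)
6050.3 T = 34833 + 6453.9 + 31862 = 73149
T ≈ 12.09 °C (< 100 °C, so full condensation is consistent).

T_f ≈ 12.1 °C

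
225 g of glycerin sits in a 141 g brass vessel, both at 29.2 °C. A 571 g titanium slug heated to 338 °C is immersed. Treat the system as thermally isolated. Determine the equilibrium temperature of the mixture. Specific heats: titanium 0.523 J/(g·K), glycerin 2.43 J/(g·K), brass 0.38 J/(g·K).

T_f ≈ 131.8 °C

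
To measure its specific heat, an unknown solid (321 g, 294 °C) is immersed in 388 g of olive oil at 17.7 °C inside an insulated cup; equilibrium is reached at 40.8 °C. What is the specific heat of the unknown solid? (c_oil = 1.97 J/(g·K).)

Let T be the final temperature. ΣQ_i = 0:
321×c×(40.8 − 294) + 388×1.97×(40.8 − 17.7) = 0
-81277 c = -17657
c = -17657/-81277 ≈ 0.2172 J/(g·K)

c ≈ 0.217 J/(g·K)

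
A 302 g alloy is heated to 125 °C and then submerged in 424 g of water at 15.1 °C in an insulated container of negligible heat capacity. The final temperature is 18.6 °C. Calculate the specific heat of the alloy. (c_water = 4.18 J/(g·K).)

c ≈ 0.193 J/(g·K)

m_s c (T_s − T_f) = m_water c_water (T_f − T_0):
302×c×(125 − 18.6) = 424×4.18×(18.6 − 15.1)
32133 c = 6203.1  ⇒  c ≈ 0.193 J/(g·K)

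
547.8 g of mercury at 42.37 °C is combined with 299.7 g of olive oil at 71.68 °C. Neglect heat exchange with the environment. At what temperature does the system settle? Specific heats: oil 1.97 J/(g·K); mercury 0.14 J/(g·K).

T_f ≈ 68.3 °C

Setting the total heat transfer to zero:
299.7·1.97·(T − 71.68) + 547.8·0.14·(T − 42.37) = 0
(590.41 + 76.69) T = 590.41·71.68 + 76.69·42.37
T = 45570/667.1 ≈ 68.31 °C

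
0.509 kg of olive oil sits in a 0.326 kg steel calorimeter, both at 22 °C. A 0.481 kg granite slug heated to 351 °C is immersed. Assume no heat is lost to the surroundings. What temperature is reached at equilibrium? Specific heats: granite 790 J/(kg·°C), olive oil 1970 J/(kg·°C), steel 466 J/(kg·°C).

T_f ≈ 103.5 °C

With ΣQ=0 the equilibrium temperature is the m·c-weighted mean:
T_f = (379.99·351 + 1002.7·22 + 151.92·22) / (379.99 + 1002.7 + 151.92)
    = 158779 / 1534.6 ≈ 103.46 °C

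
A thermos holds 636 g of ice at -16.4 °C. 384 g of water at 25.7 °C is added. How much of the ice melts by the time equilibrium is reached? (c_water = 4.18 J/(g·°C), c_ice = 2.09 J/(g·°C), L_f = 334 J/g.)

m_melted ≈ 58.2 g

Cooling the water to 0 °C releases 384×4.18×25.7 = 41252 J.
Warming the ice to 0 °C takes 636×2.09×16.4 = 21800 J, leaving 19452 J for melting.
To melt every bit of ice: 636×334 = 212424 J.
Since 19452 < 212424 J, not all the ice melts; equilibrium is at 0 °C.
Mass melted = 19452/334 ≈ 58.24 g.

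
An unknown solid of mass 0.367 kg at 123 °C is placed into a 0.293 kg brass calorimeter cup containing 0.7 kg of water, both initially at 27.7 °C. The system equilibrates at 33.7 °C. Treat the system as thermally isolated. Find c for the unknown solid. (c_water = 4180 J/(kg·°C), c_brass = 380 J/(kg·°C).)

Energy conservation, ΣQ = 0:
0.367·c·(33.7 − 123) + 0.7·4180·(33.7 − 27.7) + 0.293·380·(33.7 − 27.7) = 0
-32.77 c = -18224
c = -18224/-32.77 ≈ 556.1 J/(kg·°C)

c ≈ 556 J/(kg·°C)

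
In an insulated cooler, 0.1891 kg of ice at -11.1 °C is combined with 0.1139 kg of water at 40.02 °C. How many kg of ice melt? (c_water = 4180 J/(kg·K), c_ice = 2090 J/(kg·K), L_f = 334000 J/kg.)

m_melted ≈ 0.0439 kg

Cooling the water to 0 °C releases 0.1139·4180·40.02 = 19054 J.
Of that, 0.1891·2090·11.1 = 4386.9 J goes to bring the ice to 0 °C, leaving 14667 J.
Fully melting the ice requires m_ice L_f = 0.1891·334000 = 63159 J.
That's not enough to melt it all — equilibrium is at 0 °C with ice remaining.
m_melt = 14667 / L_f = 0.04391 kg.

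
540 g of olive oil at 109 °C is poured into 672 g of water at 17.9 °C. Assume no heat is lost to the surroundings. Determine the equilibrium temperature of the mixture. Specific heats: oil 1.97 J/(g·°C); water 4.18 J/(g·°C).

T_f ≈ 42.9 °C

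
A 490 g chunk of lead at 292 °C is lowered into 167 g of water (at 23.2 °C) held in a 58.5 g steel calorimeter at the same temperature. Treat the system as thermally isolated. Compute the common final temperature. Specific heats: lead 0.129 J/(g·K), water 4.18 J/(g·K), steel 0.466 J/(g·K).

T_f ≈ 44.7 °C

Let T be the final temperature. ΣQ_i = 0:
490·0.129·(T − 292) + 167·4.18·(T − 23.2) + 58.5·0.466·(T − 23.2) = 0
788.53 T = 35285
T ≈ 44.75 °C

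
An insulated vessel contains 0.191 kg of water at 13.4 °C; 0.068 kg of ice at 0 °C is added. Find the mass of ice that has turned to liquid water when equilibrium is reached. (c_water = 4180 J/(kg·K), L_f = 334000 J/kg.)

m_melted ≈ 0.032 kg

Heat available from the water dropping to 0 °C: 0.191×4180×13.4 = 10698 J.
Fully melting the ice requires m_ice L_f = 0.068×334000 = 22712 J.
10698 J < 22712 J, so only part of the ice melts and the system sits at 0 °C.
m_melted×334000 = 10698  ⇒  m_melted ≈ 0.03203 kg.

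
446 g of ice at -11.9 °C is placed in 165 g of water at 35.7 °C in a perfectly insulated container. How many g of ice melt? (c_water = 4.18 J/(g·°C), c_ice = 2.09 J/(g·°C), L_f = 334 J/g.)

m_melted ≈ 40.5 g

Heat available from the water dropping to 0 °C: 165×4.18×35.7 = 24622 J.
Warming the ice to 0 °C takes 446×2.09×11.9 = 11092 J, leaving 13530 J for melting.
Melting all 446 g of ice would need 446×334 = 148964 J.
13530 J < 148964 J, so only part of the ice melts and the system sits at 0 °C.
m_melt = 13530 / L_f = 40.51 g.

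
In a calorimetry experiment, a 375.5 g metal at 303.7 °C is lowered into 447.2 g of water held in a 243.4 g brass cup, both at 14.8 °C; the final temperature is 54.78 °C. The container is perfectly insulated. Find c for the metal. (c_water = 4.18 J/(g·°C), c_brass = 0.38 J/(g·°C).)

Conservation of energy gives ΣQ = 0:
375.5·c·(54.78 − 303.7) + 447.2·4.18·(54.78 − 14.8) + 243.4·0.38·(54.78 − 14.8) = 0
-93469 c = -78432
c = -78432/-93469 ≈ 0.8391 J/(g·°C)

c ≈ 0.839 J/(g·°C)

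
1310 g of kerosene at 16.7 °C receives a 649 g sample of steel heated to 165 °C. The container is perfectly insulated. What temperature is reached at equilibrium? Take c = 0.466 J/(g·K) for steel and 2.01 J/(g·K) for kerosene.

T_f ≈ 32.0 °C

T_f is the heat-capacity-weighted average of the initial temperatures:
T_f = (302.43×165 + 2633.1×16.7) / (302.43 + 2633.1)
    = 93874 / 2935.5 ≈ 31.98 °C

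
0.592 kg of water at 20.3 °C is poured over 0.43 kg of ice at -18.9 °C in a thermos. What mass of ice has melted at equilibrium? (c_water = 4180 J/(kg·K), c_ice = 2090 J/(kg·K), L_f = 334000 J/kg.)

Heat available from the water dropping to 0 °C: 0.592·4180·20.3 = 50234 J.
Warming the ice to 0 °C takes 0.43·2090·18.9 = 16985 J, leaving 33248 J for melting.
Melting all 0.43 kg of ice would need 0.43·334000 = 143620 J.
33248 J < 143620 J, so only part of the ice melts and the system sits at 0 °C.
Mass melted = 33248/334000 ≈ 0.09955 kg.

m_melted ≈ 0.0995 kg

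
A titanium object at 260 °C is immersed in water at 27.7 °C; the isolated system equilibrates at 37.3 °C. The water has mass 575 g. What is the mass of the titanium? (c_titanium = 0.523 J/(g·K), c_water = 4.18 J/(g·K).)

Net heat exchanged in the isolated system is zero:
m×0.523×(37.3 − 260) + 575×4.18×(37.3 − 27.7) = 0
-116.47 m = -23074
m = -23074/-116.47 ≈ 198.1 g

m ≈ 198 g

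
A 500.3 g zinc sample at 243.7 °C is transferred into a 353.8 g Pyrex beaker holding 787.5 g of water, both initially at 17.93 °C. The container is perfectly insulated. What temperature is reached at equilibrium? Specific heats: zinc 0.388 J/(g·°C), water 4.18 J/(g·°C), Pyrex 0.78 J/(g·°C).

Energy conservation, ΣQ = 0:
500.3×0.388×(T − 243.7) + 787.5×4.18×(T − 17.93) + 353.8×0.78×(T − 17.93) = 0
(194.12 + 3291.8 + 275.96) T = 194.12×243.7 + 3291.8×17.93 + 275.96×17.93
T = 111275/3761.8 ≈ 29.58 °C

T_f ≈ 29.6 °C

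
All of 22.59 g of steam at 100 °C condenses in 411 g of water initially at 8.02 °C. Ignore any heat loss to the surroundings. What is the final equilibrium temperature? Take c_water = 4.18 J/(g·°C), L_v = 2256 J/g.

T_f ≈ 40.9 °C

Let T be the final temperature. ΣQ_i = 0:
latent heat released on condensation: 22.59·2256 = 50963
  condensed water 100 °C→T: 94.43(T − 100)
  water warms: 411·4.18·(T − 8.02) = 1718(T − 8.02)
1812.4 T = 50963 + 9442.6 + 13778 = 74184
T ≈ 40.93 °C (< 100 °C, so full condensation is consistent).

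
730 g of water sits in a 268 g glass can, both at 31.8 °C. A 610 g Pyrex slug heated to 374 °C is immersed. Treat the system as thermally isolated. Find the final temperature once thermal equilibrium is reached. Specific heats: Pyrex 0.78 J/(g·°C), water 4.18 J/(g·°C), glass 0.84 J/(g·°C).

Net heat exchanged in the isolated system is zero:
610×0.78×(T − 374) + 730×4.18×(T − 31.8) + 268×0.84×(T − 31.8) = 0
(475.8 + 3051.4 + 225.12) T = 475.8×374 + 3051.4×31.8 + 225.12×31.8
T ≈ 75.19 °C

T_f ≈ 75.2 °C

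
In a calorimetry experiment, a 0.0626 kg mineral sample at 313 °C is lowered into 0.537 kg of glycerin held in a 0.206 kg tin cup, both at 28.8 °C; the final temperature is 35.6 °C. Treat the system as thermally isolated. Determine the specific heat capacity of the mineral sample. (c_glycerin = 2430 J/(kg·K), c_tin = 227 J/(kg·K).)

c ≈ 529 J/(kg·K)

Let T be the final temperature. ΣQ_i = 0:
0.0626×c×(35.6 − 313) + 0.537×2430×(35.6 − 28.8) + 0.206×227×(35.6 − 28.8) = 0
-17.37 c = -9191.4
c = -9191.4/-17.37 ≈ 529.3 J/(kg·K)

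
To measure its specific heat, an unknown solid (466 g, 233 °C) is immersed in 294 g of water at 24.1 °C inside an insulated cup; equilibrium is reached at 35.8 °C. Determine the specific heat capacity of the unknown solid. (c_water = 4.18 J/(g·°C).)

Heat lost by the unknown solid = heat gained by the water:
466·c·(233 − 35.8) = 294·4.18·(35.8 − 24.1)
91895 c = 14378  ⇒  c ≈ 0.1565 J/(g·°C)

c ≈ 0.156 J/(g·°C)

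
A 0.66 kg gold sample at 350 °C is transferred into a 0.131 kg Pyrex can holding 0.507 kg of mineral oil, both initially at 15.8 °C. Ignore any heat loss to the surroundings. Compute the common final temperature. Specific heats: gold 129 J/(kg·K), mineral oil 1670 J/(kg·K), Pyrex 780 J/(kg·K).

T_f ≈ 43.3 °C

Energy conservation, ΣQ = 0:
0.66×129×(T − 350) + 0.507×1670×(T − 15.8) + 0.131×780×(T − 15.8) = 0
85.14(T − 350) + 846.69(T − 15.8) + 102.18(T − 15.8) = 0
1034 T = 44791
T = 44791/1034 ≈ 43.32 °C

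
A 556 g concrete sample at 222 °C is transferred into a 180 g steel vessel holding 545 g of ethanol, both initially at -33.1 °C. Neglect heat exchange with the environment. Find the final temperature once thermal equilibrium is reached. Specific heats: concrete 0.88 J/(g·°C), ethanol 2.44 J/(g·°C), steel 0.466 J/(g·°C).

T_f ≈ 32.5 °C

Conservation of energy gives ΣQ = 0:
556·0.88·(T − 222) + 545·2.44·(T − (-33.1)) + 180·0.466·(T − (-33.1)) = 0
1903 T = 61827
T = 61827/1903 ≈ 32.49 °C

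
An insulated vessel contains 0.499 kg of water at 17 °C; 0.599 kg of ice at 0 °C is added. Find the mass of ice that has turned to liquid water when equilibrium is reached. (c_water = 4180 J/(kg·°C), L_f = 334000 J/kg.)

m_melted ≈ 0.106 kg

Heat available from the water dropping to 0 °C: 0.499×4180×17 = 35459 J.
Melting all 0.599 kg of ice would need 0.599×334000 = 200066 J.
That's not enough to melt it all — equilibrium is at 0 °C with ice remaining.
Mass melted = 35459/334000 ≈ 0.1062 kg.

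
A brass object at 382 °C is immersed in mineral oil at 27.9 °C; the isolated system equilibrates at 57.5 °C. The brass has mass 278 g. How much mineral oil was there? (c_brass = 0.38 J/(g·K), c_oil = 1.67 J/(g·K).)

Energy conservation, ΣQ = 0:
278×0.38×(57.5 − 382) + m×1.67×(57.5 − 27.9) = 0
49.43 m = 34280
m = 34280/49.43 ≈ 693.5 g

m ≈ 693 g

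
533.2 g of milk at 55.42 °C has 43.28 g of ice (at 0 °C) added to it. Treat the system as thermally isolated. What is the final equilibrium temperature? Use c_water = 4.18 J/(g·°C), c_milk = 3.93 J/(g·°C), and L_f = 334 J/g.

T_f ≈ 44.7 °C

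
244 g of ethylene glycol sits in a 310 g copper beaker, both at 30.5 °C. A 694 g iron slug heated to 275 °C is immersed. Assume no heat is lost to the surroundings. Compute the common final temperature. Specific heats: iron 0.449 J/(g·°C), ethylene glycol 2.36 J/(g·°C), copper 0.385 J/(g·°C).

T_f is the heat-capacity-weighted average of the initial temperatures:
T_f = (311.61×275 + 575.84×30.5 + 119.35×30.5) / (311.61 + 575.84 + 119.35)
    = 106895 / 1006.8 ≈ 106.17 °C

T_f ≈ 106.2 °C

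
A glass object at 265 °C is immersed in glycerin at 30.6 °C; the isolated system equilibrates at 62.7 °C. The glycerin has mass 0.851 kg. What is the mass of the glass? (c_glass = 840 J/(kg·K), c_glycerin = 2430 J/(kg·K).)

Energy conservation, ΣQ = 0:
m×840×(62.7 − 265) + 0.851×2430×(62.7 − 30.6) = 0
-169932 m = -66381
m = -66381/-169932 ≈ 0.3906 kg

m ≈ 0.391 kg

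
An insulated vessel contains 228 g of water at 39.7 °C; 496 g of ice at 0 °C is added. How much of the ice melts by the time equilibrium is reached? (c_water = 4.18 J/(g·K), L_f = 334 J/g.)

Water can give up m c ΔT = 228×4.18×39.7 = 37836 J before reaching 0 °C.
Melting all 496 g of ice would need 496×334 = 165664 J.
That's not enough to melt it all — equilibrium is at 0 °C with ice remaining.
m_melt = 37836 / L_f = 113.3 g.

m_melted ≈ 113 g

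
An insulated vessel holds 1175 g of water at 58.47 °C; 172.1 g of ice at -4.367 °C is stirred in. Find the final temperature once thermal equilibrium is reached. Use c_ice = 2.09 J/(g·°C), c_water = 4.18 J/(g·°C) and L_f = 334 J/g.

T_f ≈ 40.5 °C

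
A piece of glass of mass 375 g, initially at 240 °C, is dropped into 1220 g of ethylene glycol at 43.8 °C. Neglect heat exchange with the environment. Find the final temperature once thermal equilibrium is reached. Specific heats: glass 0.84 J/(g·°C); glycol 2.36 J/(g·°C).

T_f ≈ 63.1 °C

Let T be the final temperature. ΣQ_i = 0:
375×0.84×(T − 240) + 1220×2.36×(T − 43.8) = 0
315(T − 240) + 2879.2(T − 43.8) = 0
3194.2 T = 201709
T = 201709/3194.2 ≈ 63.15 °C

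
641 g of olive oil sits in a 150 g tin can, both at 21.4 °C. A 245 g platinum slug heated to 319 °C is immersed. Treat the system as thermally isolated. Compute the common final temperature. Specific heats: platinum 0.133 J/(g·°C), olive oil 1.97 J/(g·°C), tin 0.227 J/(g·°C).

T_f ≈ 28.7 °C

T_f is the heat-capacity-weighted average of the initial temperatures:
T_f = (32.59×319 + 1262.8×21.4 + 34.05×21.4) / (32.59 + 1262.8 + 34.05)
    = 38147 / 1329.4 ≈ 28.69 °C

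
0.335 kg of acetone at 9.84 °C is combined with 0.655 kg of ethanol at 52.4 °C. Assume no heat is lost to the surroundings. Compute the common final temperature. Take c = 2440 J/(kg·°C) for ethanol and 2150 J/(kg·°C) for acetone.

T_f = Σ m_i c_i T_i / Σ m_i c_i:
T_f = (1598.2*52.4 + 720.25*9.84) / (1598.2 + 720.25)
    = 90833 / 2318.4 ≈ 39.18 °C

T_f ≈ 39.2 °C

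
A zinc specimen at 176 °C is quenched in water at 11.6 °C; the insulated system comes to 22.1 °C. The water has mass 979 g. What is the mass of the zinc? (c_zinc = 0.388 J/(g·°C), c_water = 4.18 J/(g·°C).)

m ≈ 720 g

Let T be the final temperature. ΣQ_i = 0:
m×0.388×(22.1 − 176) + 979×4.18×(22.1 − 11.6) = 0
-59.71 m = -42968
m = -42968/-59.71 ≈ 719.6 g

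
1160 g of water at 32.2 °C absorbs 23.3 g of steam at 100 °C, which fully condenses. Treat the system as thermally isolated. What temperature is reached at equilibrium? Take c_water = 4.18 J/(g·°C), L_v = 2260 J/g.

Heat gained plus heat lost sum to zero:
steam→water at 100 °C releases m L_v = 23.3×2260 = 52658
  condensed water 100 °C→T: 97.39(T − 100)
  original water: 4848.8(T − 32.2)
4946.2 T = 52658 + 9739.4 + 156131 = 218529
T ≈ 44.18 °C (< 100 °C, so full condensation is consistent).

T_f ≈ 44.2 °C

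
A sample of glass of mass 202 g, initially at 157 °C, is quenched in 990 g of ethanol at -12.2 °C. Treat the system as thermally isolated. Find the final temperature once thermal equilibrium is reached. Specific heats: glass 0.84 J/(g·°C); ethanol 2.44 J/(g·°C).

T_f ≈ -1.1 °C

Heat gained plus heat lost sum to zero:
202×0.84×(T − 157) + 990×2.44×(T − (-12.2)) = 0
169.68(T − 157) + 2415.6(T − (-12.2)) = 0
(169.68 + 2415.6) T = 169.68×157 + 2415.6×(-12.2)
T = -2830.6 / 2585.3 = -1.09 °C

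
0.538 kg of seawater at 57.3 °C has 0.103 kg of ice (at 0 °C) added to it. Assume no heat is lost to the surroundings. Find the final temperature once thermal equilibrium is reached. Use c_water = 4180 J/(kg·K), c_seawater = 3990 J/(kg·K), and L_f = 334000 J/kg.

T_f ≈ 34.4 °C

Setting the total heat transfer to zero:
melt ice: 0.103·334000 = 34402
  meltwater 0→T: 0.103·4180·T = 430.54 T
  seawater cools: 0.538·3990·(T − 57.3) = 2146.6(T − 57.3)
2577.2 T = 123001 − 34402 = 88599
T ≈ 34.38 °C (positive, so assuming full melt was valid).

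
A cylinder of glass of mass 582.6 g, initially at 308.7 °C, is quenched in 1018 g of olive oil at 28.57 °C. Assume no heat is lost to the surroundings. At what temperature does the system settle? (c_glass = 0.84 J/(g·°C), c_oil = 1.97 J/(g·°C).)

T_f ≈ 83.5 °C

T_f = Σ m_i c_i T_i / Σ m_i c_i:
T_f = (489.38×308.7 + 2005.5×28.57) / (489.38 + 2005.5)
    = 208369 / 2494.8 ≈ 83.52 °C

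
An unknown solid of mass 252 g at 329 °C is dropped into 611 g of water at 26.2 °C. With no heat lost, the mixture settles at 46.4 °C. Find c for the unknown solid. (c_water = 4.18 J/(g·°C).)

c ≈ 0.724 J/(g·°C)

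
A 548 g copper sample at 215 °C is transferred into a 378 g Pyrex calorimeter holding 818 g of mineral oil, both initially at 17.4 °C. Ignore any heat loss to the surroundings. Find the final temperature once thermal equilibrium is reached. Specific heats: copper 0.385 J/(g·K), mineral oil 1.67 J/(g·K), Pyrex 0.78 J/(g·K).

Let T be the final temperature. ΣQ_i = 0:
548×0.385×(T − 215) + 818×1.67×(T − 17.4) + 378×0.78×(T − 17.4) = 0
1871.9 T = 74260
T = 74260/1871.9 ≈ 39.67 °C

T_f ≈ 39.7 °C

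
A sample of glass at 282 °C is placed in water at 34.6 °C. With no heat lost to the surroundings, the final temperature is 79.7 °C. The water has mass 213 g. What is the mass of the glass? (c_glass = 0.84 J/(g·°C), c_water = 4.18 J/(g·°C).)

Heat gained plus heat lost sum to zero:
m·0.84·(79.7 − 282) + 213·4.18·(79.7 − 34.6) = 0
-169.93 m = -40154
m = -40154/-169.93 ≈ 236.3 g

m ≈ 236 g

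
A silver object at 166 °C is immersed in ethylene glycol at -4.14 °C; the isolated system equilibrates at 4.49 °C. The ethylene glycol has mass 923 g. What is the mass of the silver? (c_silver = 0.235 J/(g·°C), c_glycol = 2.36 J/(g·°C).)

Heat lost by the silver = heat gained by the glycol:
m×0.235×(166 − 4.49) = 923×2.36×(4.49 − (-4.14))
37.95 m = 18799  ⇒  m ≈ 495.3 g

m ≈ 495 g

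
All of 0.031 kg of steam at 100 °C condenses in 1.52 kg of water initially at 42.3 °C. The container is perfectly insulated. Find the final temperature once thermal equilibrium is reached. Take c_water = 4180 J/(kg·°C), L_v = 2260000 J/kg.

Energy conservation, ΣQ = 0:
latent heat released on condensation: 0.031×2260000 = 70060; condensate cools 100→T: 0.031×4180×(T − 100) = 129.58(T − 100); water warms: 1.52×4180×(T − 42.3) = 6353.6(T − 42.3)
6483.2 T = 70060 + 12958 + 268757 = 351775
T ≈ 54.26 °C, under the boiling point, so the assumption holds.

T_f ≈ 54.3 °C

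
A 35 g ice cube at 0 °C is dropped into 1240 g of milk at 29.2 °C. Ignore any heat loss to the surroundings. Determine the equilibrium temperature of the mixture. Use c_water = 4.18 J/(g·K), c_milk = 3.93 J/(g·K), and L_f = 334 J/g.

Net heat exchanged in the isolated system is zero:
latent heat to melt: 35·334 = 11690; warm the meltwater: 146.3 T; milk cools: 1240·3.93·(T − 29.2) = 4873.2(T − 29.2)
5019.5 T = 142297 − 11690 = 130607
T ≈ 26.02 °C — above 0 °C, consistent with complete melting.

T_f ≈ 26.0 °C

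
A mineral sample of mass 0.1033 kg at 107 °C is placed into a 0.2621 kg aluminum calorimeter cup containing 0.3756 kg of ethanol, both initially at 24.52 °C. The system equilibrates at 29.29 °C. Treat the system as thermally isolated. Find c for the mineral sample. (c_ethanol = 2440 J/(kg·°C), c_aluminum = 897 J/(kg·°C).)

c ≈ 684 J/(kg·°C)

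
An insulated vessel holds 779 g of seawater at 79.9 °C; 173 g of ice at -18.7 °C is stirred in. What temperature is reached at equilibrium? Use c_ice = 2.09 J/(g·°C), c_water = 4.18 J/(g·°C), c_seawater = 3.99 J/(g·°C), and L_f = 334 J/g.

Energy conservation, ΣQ = 0:
ice -18.7→0 °C: 173×2.09×18.7 = 6761.4
  latent heat to melt: 173×334 = 57782
  warm the meltwater: 723.14 T
  seawater: 3108.2(T − 79.9)
3831.3 T = 248346 − 64543 = 183803
T ≈ 47.97 °C (positive, so assuming full melt was valid).

T_f ≈ 48.0 °C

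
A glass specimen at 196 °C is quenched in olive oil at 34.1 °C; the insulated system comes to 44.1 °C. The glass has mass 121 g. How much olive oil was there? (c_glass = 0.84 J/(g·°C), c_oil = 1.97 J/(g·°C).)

m ≈ 784 g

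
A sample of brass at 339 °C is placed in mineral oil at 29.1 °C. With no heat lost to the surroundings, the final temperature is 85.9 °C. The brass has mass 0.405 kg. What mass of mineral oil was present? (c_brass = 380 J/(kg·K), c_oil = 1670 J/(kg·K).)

Heat lost by the brass = heat gained by the oil:
0.405·380·(339 − 85.9) = m·1670·(85.9 − 29.1)
94856 m = 38952  ⇒  m ≈ 0.4106 kg

m ≈ 0.411 kg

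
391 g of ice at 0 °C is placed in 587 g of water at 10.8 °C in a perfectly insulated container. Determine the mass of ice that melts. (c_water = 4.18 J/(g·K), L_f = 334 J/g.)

Water can give up m c ΔT = 587·4.18·10.8 = 26500 J before reaching 0 °C.
Melting all 391 g of ice would need 391·334 = 130594 J.
That's not enough to melt it all — equilibrium is at 0 °C with ice remaining.
m_melted·334 = 26500  ⇒  m_melted ≈ 79.34 g.

m_melted ≈ 79.3 g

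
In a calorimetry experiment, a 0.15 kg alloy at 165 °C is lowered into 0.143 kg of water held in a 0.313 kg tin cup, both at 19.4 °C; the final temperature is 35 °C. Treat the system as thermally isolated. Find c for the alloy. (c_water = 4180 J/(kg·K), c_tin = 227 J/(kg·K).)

c ≈ 535 J/(kg·K)

Energy conservation, ΣQ = 0:
0.15·c·(35 − 165) + 0.143·4180·(35 − 19.4) + 0.313·227·(35 − 19.4) = 0
-19.5 c = -10433
c = -10433/-19.5 ≈ 535 J/(kg·K)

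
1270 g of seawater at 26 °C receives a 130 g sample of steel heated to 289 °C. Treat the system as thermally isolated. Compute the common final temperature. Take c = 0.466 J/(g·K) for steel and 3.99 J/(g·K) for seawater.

Setting the total heat transfer to zero:
130*0.466*(T − 289) + 1270*3.99*(T − 26) = 0
(60.58 + 5067.3) T = 60.58*289 + 5067.3*26
T = 149257/5127.9 ≈ 29.11 °C

T_f ≈ 29.1 °C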